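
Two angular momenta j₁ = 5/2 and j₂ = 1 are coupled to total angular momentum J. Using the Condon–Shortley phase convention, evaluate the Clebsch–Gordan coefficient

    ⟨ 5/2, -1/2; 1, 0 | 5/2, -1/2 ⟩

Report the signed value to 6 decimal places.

-0.169031

triangle: 1!*4!*1!/7! = 24/5040
(j±m)!: 2!*3!*1!*1!*2!*3! = 144
prefactor² = (2J+1)*Δ*N² = 144/35
  k=0: +1/(0!*1!*3!*1!*1!*0!) = 1/6
  k=1: −1/(1!*0!*2!*0!*2!*1!) = -1/4
Σ = -1/12  ⇒  CG² = 144/35*(-1/12)² = 1/35
CG = −√(1/35) = -0.169031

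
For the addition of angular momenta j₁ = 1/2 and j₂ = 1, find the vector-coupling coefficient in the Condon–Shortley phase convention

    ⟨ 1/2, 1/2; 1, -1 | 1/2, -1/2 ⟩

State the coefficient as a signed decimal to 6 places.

√[2·1!0!1!/3! · 1!0!0!2!0!1!] = √(2/3)
  +(−1)^0/∏(0,1,0,0,0,1)! = 1  (running 1)
⟨..|..⟩ = √(2/3)·(1) = +0.816497

+0.816497  (= +√(2/3))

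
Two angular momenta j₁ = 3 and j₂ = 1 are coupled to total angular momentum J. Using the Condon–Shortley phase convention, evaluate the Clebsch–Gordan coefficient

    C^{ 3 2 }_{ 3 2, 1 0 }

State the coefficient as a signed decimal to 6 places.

j₁+j₂−J=1  J+j₁−j₂=5  J−j₁+j₂=1  j₁+j₂+J+1=8
(j₁±m₁, j₂±m₂, J±M) = (5,1,1,1,5,1)
P² = 300
sum k=0..1:
  [0] +1/24 = 1/24
  [1] −1/120 = -1/120
S = 1/30
C² = P²·S² = 1/3 ; C = +0.577350

+0.577350  (= +√(1/3))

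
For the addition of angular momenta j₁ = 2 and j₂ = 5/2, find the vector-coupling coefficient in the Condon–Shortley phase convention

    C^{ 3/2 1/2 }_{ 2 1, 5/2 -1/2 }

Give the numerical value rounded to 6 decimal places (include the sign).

-0.487950

triangle: 3!·1!·2!/7! = 12/5040
(j±m)!: 3!·1!·2!·3!·2!·1! = 144
prefactor² = (2J+1)·Δ·N² = 48/35
  k=0: +1/(0!·3!·1!·2!·0!·0!) = 1/12
  k=1: −1/(1!·2!·0!·1!·1!·1!) = -1/2
Σ = -5/12  ⇒  CG² = 48/35·(-5/12)² = 5/21
CG = −√(5/21) = -0.487950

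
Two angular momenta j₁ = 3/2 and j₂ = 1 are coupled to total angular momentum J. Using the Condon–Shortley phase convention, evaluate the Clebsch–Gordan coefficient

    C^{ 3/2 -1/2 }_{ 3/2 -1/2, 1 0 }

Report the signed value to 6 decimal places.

j₁+j₂−J=1  J+j₁−j₂=2  J−j₁+j₂=1  j₁+j₂+J+1=5
(j₁±m₁, j₂±m₂, J±M) = (1,2,1,1,1,2)
P² = 4/15
sum k=0..1:
  [0] +1/2 = 1/2
  [1] −1/1 = -1
S = -1/2
C² = P²·S² = 1/15 ; C = -0.258199

−√(1/15) ≈ -0.258199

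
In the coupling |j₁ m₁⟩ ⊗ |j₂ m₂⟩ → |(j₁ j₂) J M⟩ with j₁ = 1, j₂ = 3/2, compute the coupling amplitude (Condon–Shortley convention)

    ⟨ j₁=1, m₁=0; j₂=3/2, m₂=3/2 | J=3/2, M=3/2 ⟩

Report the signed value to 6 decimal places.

j₁+j₂−J=1  J+j₁−j₂=1  J−j₁+j₂=2  j₁+j₂+J+1=5
(j₁±m₁, j₂±m₂, J±M) = (1,1,3,0,3,0)
P² = 12/5
sum k=1..1:
  [1] −1/2 = -1/2
S = -1/2
C² = P²·S² = 3/5 ; C = -0.774597

-0.774597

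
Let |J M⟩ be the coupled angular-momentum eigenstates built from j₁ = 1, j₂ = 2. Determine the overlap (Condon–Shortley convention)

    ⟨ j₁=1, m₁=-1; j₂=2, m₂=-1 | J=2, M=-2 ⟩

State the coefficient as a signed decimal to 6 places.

-0.577350  (= −√(1/3))

triangle: 1!·1!·3!/6! = 6/720
(j±m)!: 0!·2!·1!·3!·0!·4! = 288
prefactor² = (2J+1)·Δ·N² = 12
  k=1: −1/(1!·0!·1!·0!·0!·3!) = -1/6
Σ = -1/6  ⇒  CG² = 12·(-1/6)² = 1/3
CG = −√(1/3) = -0.577350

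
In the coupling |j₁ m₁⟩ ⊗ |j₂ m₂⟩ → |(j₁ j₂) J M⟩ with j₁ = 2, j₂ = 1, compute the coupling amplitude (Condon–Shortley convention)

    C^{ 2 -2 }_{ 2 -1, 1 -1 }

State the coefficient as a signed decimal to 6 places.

+√(1/3) = +0.577350

triangle: 1!·3!·1!/6! = 6/720
(j±m)!: 1!·3!·0!·2!·0!·4! = 288
prefactor² = (2J+1)·Δ·N² = 12
  k=0: +1/(0!·1!·3!·0!·0!·1!) = 1/6
Σ = 1/6  ⇒  CG² = 12·1/6² = 1/3
CG = +√(1/3) = +0.577350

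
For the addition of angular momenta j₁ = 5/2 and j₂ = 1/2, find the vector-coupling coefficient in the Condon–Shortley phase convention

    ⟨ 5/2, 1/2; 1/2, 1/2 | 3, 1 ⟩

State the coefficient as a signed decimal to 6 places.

+0.816497

triangle: 0!·5!·1!/7! = 120/5040
(j±m)!: 3!·2!·1!·0!·4!·2! = 576
prefactor² = (2J+1)·Δ·N² = 96
  k=0: +1/(0!·0!·2!·1!·3!·0!) = 1/12
Σ = 1/12  ⇒  CG² = 96·1/12² = 2/3
CG = +√(2/3) = +0.816497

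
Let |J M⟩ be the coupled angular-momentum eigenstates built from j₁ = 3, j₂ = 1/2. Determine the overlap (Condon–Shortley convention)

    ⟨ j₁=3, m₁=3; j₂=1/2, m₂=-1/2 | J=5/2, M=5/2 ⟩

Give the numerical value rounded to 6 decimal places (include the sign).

√[6·1!5!0!/7! · 6!0!0!1!5!0!] = √(86400/7)
  +(−1)^0/∏(0,1,0,0,5,0)! = 1/120  (running 1/120)
⟨..|..⟩ = √(86400/7)·(1/120) = +0.925820

+√(6/7) = +0.925820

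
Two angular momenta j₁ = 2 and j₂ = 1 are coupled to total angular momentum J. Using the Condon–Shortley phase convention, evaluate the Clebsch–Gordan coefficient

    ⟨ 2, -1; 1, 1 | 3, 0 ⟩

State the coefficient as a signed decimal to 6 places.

j₁+j₂−J=0  J+j₁−j₂=4  J−j₁+j₂=2  j₁+j₂+J+1=7
(j₁±m₁, j₂±m₂, J±M) = (1,3,2,0,3,3)
P² = 144/5
sum k=0..0:
  [0] +1/12 = 1/12
S = 1/12
C² = P²·S² = 1/5 ; C = +0.447214

+√(1/5) = +0.447214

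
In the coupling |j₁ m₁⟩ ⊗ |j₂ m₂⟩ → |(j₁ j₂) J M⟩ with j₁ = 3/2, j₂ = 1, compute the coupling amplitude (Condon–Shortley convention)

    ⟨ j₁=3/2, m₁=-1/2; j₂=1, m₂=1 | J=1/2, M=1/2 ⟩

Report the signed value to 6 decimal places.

+√(1/6) ≈ +0.408248

triangle: 2!×1!×0!/4! = 2/24
(j±m)!: 1!×2!×2!×0!×1!×0! = 4
prefactor² = (2J+1)×Δ×N² = 2/3
  k=2: +1/(2!×0!×0!×0!×1!×0!) = 1/2
Σ = 1/2  ⇒  CG² = 2/3×1/2² = 1/6
CG = +√(1/6) = +0.408248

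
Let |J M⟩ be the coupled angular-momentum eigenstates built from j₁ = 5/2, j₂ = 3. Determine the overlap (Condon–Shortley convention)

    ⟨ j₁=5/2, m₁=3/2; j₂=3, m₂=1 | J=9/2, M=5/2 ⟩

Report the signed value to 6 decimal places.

triangle: 1!·4!·5!/11! = 2880/39916800
(j±m)!: 4!·1!·4!·2!·7!·2! = 11612160
prefactor² = (2J+1)·Δ·N² = 92160/11
  k=0: +1/(0!·1!·1!·4!·3!·1!) = 1/144
  k=1: −1/(1!·0!·0!·3!·4!·2!) = -1/288
Σ = 1/288  ⇒  CG² = 92160/11·1/288² = 10/99
CG = +√(10/99) = +0.317821

+√(10/99) ≈ +0.317821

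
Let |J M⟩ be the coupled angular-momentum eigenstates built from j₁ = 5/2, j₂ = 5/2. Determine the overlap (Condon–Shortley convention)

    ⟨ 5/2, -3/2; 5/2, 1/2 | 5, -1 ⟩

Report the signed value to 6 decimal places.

triangle: 0!×5!×5!/11! = 14400/39916800
(j±m)!: 1!×4!×3!×2!×4!×6! = 4976640
prefactor² = (2J+1)×Δ×N² = 138240/7
  k=0: +1/(0!×0!×4!×3!×1!×2!) = 1/288
Σ = 1/288  ⇒  CG² = 138240/7×1/288² = 5/21
CG = +√(5/21) = +0.487950

+0.487950  (= +√(5/21))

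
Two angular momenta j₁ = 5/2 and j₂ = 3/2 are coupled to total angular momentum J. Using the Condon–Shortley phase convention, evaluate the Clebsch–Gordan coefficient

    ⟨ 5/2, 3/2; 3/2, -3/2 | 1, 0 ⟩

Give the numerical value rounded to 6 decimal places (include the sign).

j₁+j₂−J=3  J+j₁−j₂=2  J−j₁+j₂=0  j₁+j₂+J+1=6
(j₁±m₁, j₂±m₂, J±M) = (4,1,0,3,1,1)
P² = 36/5
sum k=0..0:
  [0] +1/6 = 1/6
S = 1/6
C² = P²·S² = 1/5 ; C = +0.447214

+0.447214  (= +√(1/5))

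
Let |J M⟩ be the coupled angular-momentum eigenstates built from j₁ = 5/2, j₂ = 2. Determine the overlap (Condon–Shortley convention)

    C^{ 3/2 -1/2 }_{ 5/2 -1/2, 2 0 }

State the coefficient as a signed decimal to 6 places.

+0.239046  (= +√(2/35))

triangle: 3!*2!*1!/7! = 12/5040
(j±m)!: 2!*3!*2!*2!*1!*2! = 96
prefactor² = (2J+1)*Δ*N² = 32/35
  k=1: −1/(1!*2!*2!*1!*0!*0!) = -1/4
  k=2: +1/(2!*1!*1!*0!*1!*1!) = 1/2
Σ = 1/4  ⇒  CG² = 32/35*1/4² = 2/35
CG = +√(2/35) = +0.239046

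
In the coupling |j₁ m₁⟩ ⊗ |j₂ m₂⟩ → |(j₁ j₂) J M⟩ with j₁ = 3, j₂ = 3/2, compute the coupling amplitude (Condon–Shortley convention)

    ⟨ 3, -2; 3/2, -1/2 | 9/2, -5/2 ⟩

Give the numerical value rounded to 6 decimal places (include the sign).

+0.707107

√[10·0!6!3!/10! · 1!5!1!2!2!7!] = √(28800)
  +(−1)^0/∏(0,0,5,1,1,2)! = 1/240  (running 1/240)
⟨..|..⟩ = √(28800)·(1/240) = +0.707107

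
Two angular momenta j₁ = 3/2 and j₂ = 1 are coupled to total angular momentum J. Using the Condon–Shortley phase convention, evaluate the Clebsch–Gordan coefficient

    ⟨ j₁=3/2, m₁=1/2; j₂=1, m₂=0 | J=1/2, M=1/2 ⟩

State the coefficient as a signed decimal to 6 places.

−√(1/3) = -0.577350

√[2·2!1!0!/4! · 2!1!1!1!1!0!] = √(1/3)
  +(−1)^1/∏(1,1,0,0,1,0)! = -1  (running -1)
⟨..|..⟩ = √(1/3)·(-1) = -0.577350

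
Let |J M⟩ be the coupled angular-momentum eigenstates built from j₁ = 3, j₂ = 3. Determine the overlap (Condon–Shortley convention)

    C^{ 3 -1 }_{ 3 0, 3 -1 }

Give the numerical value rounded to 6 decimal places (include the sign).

triangle: 3!*3!*3!/10! = 216/3628800
(j±m)!: 3!*3!*2!*4!*2!*4! = 82944
prefactor² = (2J+1)*Δ*N² = 864/25
  k=0: +1/(0!*3!*3!*2!*0!*1!) = 1/72
  k=1: −1/(1!*2!*2!*1!*1!*2!) = -1/8
  k=2: +1/(2!*1!*1!*0!*2!*3!) = 1/24
Σ = -5/72  ⇒  CG² = 864/25*(-5/72)² = 1/6
CG = −√(1/6) = -0.408248

−√(1/6) = -0.408248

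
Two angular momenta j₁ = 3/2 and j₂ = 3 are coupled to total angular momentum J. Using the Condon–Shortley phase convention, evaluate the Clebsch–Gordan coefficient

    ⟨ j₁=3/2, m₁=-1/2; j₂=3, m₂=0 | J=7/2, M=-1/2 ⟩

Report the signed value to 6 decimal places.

−√(2/21) = -0.308607

√[8·1!2!5!/9! · 1!2!3!3!3!4!] = √(384/7)
  +(−1)^0/∏(0,1,2,3,0,2)! = 1/24  (running 1/24)
  +(−1)^1/∏(1,0,1,2,1,3)! = -1/12  (running -1/24)
⟨..|..⟩ = √(384/7)·(-1/24) = -0.308607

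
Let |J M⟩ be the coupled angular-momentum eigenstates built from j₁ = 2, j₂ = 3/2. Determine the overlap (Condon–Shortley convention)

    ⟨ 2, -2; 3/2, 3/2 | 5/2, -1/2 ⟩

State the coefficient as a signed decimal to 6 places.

-0.414039

triangle: 1!×3!×2!/7! = 12/5040
(j±m)!: 0!×4!×3!×0!×2!×3! = 1728
prefactor² = (2J+1)×Δ×N² = 864/35
  k=1: −1/(1!×0!×3!×2!×0!×0!) = -1/12
Σ = -1/12  ⇒  CG² = 864/35×(-1/12)² = 6/35
CG = −√(6/35) = -0.414039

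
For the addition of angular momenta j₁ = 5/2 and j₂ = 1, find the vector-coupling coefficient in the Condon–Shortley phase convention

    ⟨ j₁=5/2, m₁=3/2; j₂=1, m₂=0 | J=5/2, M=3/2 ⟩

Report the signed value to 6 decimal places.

j₁+j₂−J=1  J+j₁−j₂=4  J−j₁+j₂=1  j₁+j₂+J+1=7
(j₁±m₁, j₂±m₂, J±M) = (4,1,1,1,4,1)
P² = 576/35
sum k=0..1:
  [0] +1/6 = 1/6
  [1] −1/24 = -1/24
S = 1/8
C² = P²·S² = 9/35 ; C = +0.507093

+√(9/35) ≈ +0.507093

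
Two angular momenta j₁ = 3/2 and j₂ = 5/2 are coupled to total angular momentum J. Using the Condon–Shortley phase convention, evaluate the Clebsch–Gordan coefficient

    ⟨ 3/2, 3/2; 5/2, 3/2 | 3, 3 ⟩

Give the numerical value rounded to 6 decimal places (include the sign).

triangle: 1!*2!*4!/8! = 48/40320
(j±m)!: 3!*0!*4!*1!*6!*0! = 103680
prefactor² = (2J+1)*Δ*N² = 864
  k=0: +1/(0!*1!*0!*4!*2!*0!) = 1/48
Σ = 1/48  ⇒  CG² = 864*1/48² = 3/8
CG = +√(3/8) = +0.612372

+√(3/8) ≈ +0.612372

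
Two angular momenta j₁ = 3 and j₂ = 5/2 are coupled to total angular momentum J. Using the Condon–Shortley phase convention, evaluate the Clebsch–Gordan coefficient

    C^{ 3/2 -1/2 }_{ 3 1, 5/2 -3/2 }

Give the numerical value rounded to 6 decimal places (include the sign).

-0.483046

√[4·4!2!1!/8! · 4!2!1!4!1!2!] = √(384/35)
  +(−1)^0/∏(0,4,2,1,0,0)! = 1/48  (running 1/48)
  +(−1)^1/∏(1,3,1,0,1,1)! = -1/6  (running -7/48)
⟨..|..⟩ = √(384/35)·(-7/48) = -0.483046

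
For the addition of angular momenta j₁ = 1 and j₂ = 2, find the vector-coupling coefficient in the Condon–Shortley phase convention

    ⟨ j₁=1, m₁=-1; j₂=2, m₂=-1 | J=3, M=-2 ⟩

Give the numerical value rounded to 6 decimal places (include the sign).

+0.816497

triangle: 0!*2!*4!/7! = 48/5040
(j±m)!: 0!*2!*1!*3!*1!*5! = 1440
prefactor² = (2J+1)*Δ*N² = 96
  k=0: +1/(0!*0!*2!*1!*0!*3!) = 1/12
Σ = 1/12  ⇒  CG² = 96*1/12² = 2/3
CG = +√(2/3) = +0.816497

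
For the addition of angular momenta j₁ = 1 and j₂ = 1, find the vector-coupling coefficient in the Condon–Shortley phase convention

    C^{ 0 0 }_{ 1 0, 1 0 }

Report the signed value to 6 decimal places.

−√(1/3) ≈ -0.577350

√[1·2!0!0!/3! · 1!1!1!1!0!0!] = √(1/3)
  +(−1)^1/∏(1,1,0,0,0,0)! = -1  (running -1)
⟨..|..⟩ = √(1/3)·(-1) = -0.577350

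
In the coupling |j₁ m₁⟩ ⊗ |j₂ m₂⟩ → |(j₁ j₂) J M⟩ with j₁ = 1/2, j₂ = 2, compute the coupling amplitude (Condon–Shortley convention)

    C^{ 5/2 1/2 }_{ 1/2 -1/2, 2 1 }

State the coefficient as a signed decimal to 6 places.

j₁+j₂−J=0  J+j₁−j₂=1  J−j₁+j₂=4  j₁+j₂+J+1=6
(j₁±m₁, j₂±m₂, J±M) = (0,1,3,1,3,2)
P² = 72/5
sum k=0..0:
  [0] +1/6 = 1/6
S = 1/6
C² = P²·S² = 2/5 ; C = +0.632456

+√(2/5) = +0.632456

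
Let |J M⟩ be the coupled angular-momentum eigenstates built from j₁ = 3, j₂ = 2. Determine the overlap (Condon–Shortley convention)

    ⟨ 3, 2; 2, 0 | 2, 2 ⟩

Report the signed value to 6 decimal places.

−√(5/14) ≈ -0.597614

√[5·3!3!1!/8! · 5!1!2!2!4!0!] = √(360/7)
  +(−1)^1/∏(1,2,0,1,3,0)! = -1/12  (running -1/12)
⟨..|..⟩ = √(360/7)·(-1/12) = -0.597614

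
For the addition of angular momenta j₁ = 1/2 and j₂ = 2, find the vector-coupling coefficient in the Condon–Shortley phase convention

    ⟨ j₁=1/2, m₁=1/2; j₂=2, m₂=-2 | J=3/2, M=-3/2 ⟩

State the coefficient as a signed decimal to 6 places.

√[4·1!0!3!/5! · 1!0!0!4!0!3!] = √(144/5)
  +(−1)^0/∏(0,1,0,0,0,3)! = 1/6  (running 1/6)
⟨..|..⟩ = √(144/5)·(1/6) = +0.894427

+√(4/5) = +0.894427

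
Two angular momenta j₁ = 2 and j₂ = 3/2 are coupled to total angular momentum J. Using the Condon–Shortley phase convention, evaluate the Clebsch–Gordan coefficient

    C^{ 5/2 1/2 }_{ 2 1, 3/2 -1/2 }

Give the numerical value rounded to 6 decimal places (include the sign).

triangle: 1!·3!·2!/7! = 12/5040
(j±m)!: 3!·1!·1!·2!·3!·2! = 144
prefactor² = (2J+1)·Δ·N² = 72/35
  k=0: +1/(0!·1!·1!·1!·2!·1!) = 1/2
  k=1: −1/(1!·0!·0!·0!·3!·2!) = -1/12
Σ = 5/12  ⇒  CG² = 72/35·5/12² = 5/14
CG = +√(5/14) = +0.597614

+√(5/14) = +0.597614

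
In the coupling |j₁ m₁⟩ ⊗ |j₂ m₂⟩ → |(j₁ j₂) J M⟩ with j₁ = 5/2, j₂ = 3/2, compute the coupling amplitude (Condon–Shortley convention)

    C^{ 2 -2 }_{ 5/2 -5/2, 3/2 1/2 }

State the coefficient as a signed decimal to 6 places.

triangle: 2!·3!·1!/7! = 12/5040
(j±m)!: 0!·5!·2!·1!·0!·4! = 5760
prefactor² = (2J+1)·Δ·N² = 480/7
  k=2: +1/(2!·0!·3!·0!·0!·1!) = 1/12
Σ = 1/12  ⇒  CG² = 480/7·1/12² = 10/21
CG = +√(10/21) = +0.690066

+√(10/21) ≈ +0.690066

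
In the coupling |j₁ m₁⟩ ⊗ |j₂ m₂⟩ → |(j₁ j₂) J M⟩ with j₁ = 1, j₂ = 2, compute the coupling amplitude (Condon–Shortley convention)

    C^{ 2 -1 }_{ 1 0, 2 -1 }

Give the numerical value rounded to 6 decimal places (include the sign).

√[5·1!1!3!/6! · 1!1!1!3!1!3!] = √(3/2)
  +(−1)^0/∏(0,1,1,1,0,2)! = 1/2  (running 1/2)
  +(−1)^1/∏(1,0,0,0,1,3)! = -1/6  (running 1/3)
⟨..|..⟩ = √(3/2)·(1/3) = +0.408248

+√(1/6) = +0.408248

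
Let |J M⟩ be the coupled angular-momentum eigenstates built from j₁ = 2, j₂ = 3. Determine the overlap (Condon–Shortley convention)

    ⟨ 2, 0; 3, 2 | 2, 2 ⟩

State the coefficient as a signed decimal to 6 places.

j₁+j₂−J=3  J+j₁−j₂=1  J−j₁+j₂=3  j₁+j₂+J+1=8
(j₁±m₁, j₂±m₂, J±M) = (2,2,5,1,4,0)
P² = 360/7
sum k=2..2:
  [2] +1/12 = 1/12
S = 1/12
C² = P²·S² = 5/14 ; C = +0.597614

+0.597614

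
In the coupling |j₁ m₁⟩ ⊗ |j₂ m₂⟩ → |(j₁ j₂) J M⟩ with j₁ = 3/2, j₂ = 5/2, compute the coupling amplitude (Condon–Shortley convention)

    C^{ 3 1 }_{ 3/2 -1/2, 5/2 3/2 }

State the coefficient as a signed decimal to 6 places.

√[7·1!2!4!/8! · 1!2!4!1!4!2!] = √(96/5)
  +(−1)^0/∏(0,1,2,4,0,0)! = 1/48  (running 1/48)
  +(−1)^1/∏(1,0,1,3,1,1)! = -1/6  (running -7/48)
⟨..|..⟩ = √(96/5)·(-7/48) = -0.639010

-0.639010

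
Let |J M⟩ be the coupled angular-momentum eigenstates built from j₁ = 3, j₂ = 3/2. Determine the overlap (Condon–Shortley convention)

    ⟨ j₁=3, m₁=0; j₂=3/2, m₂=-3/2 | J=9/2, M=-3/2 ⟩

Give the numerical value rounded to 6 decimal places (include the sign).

+√(5/21) ≈ +0.487950

triangle: 0!×6!×3!/10! = 4320/3628800
(j±m)!: 3!×3!×0!×3!×3!×6! = 933120
prefactor² = (2J+1)×Δ×N² = 77760/7
  k=0: +1/(0!×0!×3!×0!×3!×3!) = 1/216
Σ = 1/216  ⇒  CG² = 77760/7×1/216² = 5/21
CG = +√(5/21) = +0.487950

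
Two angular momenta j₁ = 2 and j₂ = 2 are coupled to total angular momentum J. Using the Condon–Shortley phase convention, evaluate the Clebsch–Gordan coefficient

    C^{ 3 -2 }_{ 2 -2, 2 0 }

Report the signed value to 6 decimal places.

-0.707107

√[7·1!3!3!/8! · 0!4!2!2!1!5!] = √(72)
  +(−1)^1/∏(1,0,3,1,0,2)! = -1/12  (running -1/12)
⟨..|..⟩ = √(72)·(-1/12) = -0.707107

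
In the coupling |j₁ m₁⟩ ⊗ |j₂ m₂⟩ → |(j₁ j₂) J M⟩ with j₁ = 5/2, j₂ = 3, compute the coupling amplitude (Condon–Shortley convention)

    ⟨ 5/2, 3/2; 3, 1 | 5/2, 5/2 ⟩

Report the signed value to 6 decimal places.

j₁+j₂−J=3  J+j₁−j₂=2  J−j₁+j₂=3  j₁+j₂+J+1=9
(j₁±m₁, j₂±m₂, J±M) = (4,1,4,2,5,0)
P² = 1152/7
sum k=1..1:
  [1] −1/24 = -1/24
S = -1/24
C² = P²·S² = 2/7 ; C = -0.534522

-0.534522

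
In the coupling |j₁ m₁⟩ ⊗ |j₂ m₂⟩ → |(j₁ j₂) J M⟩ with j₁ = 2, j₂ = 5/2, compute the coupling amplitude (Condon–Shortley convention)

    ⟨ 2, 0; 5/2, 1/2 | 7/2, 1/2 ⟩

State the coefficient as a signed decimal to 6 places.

j₁+j₂−J=1  J+j₁−j₂=3  J−j₁+j₂=4  j₁+j₂+J+1=9
(j₁±m₁, j₂±m₂, J±M) = (2,2,3,2,4,3)
P² = 768/35
sum k=0..1:
  [0] +1/12 = 1/12
  [1] −1/8 = -1/8
S = -1/24
C² = P²·S² = 4/105 ; C = -0.195180

-0.195180  (= −√(4/105))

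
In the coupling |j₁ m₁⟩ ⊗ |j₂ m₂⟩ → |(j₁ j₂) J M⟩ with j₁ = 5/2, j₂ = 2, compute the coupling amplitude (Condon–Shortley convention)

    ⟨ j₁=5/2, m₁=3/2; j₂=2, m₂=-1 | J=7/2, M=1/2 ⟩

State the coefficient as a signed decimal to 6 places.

triangle: 1!×4!×3!/9! = 144/362880
(j±m)!: 4!×1!×1!×3!×4!×3! = 20736
prefactor² = (2J+1)×Δ×N² = 2304/35
  k=0: +1/(0!×1!×1!×1!×3!×2!) = 1/12
  k=1: −1/(1!×0!×0!×0!×4!×3!) = -1/144
Σ = 11/144  ⇒  CG² = 2304/35×11/144² = 121/315
CG = +√(121/315) = +0.619780

+√(121/315) ≈ +0.619780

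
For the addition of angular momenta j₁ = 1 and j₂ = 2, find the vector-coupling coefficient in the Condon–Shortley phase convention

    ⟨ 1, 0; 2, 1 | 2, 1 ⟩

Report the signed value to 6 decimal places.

√[5·1!1!3!/6! · 1!1!3!1!3!1!] = √(3/2)
  +(−1)^0/∏(0,1,1,3,0,0)! = 1/6  (running 1/6)
  +(−1)^1/∏(1,0,0,2,1,1)! = -1/2  (running -1/3)
⟨..|..⟩ = √(3/2)·(-1/3) = -0.408248

−√(1/6) ≈ -0.408248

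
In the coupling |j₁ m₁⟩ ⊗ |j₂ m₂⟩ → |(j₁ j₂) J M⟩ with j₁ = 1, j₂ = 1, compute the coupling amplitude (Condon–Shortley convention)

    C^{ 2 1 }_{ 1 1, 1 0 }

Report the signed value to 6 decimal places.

+√(1/2) = +0.707107

j₁+j₂−J=0  J+j₁−j₂=2  J−j₁+j₂=2  j₁+j₂+J+1=5
(j₁±m₁, j₂±m₂, J±M) = (2,0,1,1,3,1)
P² = 2
sum k=0..0:
  [0] +1/2 = 1/2
S = 1/2
C² = P²·S² = 1/2 ; C = +0.707107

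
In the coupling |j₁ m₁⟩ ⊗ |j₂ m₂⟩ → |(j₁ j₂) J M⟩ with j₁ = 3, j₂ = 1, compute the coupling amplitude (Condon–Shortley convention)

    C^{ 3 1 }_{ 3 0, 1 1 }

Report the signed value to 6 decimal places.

-0.707107  (= −√(1/2))

√[7·1!5!1!/8! · 3!3!2!0!4!2!] = √(72)
  +(−1)^1/∏(1,0,2,1,3,0)! = -1/12  (running -1/12)
⟨..|..⟩ = √(72)·(-1/12) = -0.707107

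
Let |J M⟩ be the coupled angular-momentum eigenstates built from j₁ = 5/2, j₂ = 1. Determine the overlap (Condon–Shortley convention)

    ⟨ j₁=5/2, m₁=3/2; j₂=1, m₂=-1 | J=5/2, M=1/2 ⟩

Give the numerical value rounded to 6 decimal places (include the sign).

j₁+j₂−J=1  J+j₁−j₂=4  J−j₁+j₂=1  j₁+j₂+J+1=7
(j₁±m₁, j₂±m₂, J±M) = (4,1,0,2,3,2)
P² = 576/35
sum k=0..0:
  [0] +1/6 = 1/6
S = 1/6
C² = P²·S² = 16/35 ; C = +0.676123

+√(16/35) = +0.676123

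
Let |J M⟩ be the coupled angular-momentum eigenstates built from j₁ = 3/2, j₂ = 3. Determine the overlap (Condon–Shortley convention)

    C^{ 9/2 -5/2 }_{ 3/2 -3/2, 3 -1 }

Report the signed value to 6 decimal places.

√[10·0!3!6!/10! · 0!3!2!4!2!7!] = √(34560)
  +(−1)^0/∏(0,0,3,2,0,4)! = 1/288  (running 1/288)
⟨..|..⟩ = √(34560)·(1/288) = +0.645497

+0.645497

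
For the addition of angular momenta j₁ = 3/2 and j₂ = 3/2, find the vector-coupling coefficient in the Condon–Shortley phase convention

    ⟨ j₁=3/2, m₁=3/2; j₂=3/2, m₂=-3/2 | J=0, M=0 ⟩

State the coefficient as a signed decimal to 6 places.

triangle: 3!×0!×0!/4! = 6/24
(j±m)!: 3!×0!×0!×3!×0!×0! = 36
prefactor² = (2J+1)×Δ×N² = 9
  k=0: +1/(0!×3!×0!×0!×0!×0!) = 1/6
Σ = 1/6  ⇒  CG² = 9×1/6² = 1/4
CG = +√(1/4) = +0.500000

+√(1/4) = +0.500000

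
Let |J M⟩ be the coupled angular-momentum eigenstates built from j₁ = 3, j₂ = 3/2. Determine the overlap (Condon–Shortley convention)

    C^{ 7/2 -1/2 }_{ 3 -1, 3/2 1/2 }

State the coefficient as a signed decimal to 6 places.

-0.534522  (= −√(2/7))

√[8·1!5!2!/9! · 2!4!2!1!3!4!] = √(512/7)
  +(−1)^0/∏(0,1,4,2,1,0)! = 1/48  (running 1/48)
  +(−1)^1/∏(1,0,3,1,2,1)! = -1/12  (running -1/16)
⟨..|..⟩ = √(512/7)·(-1/16) = -0.534522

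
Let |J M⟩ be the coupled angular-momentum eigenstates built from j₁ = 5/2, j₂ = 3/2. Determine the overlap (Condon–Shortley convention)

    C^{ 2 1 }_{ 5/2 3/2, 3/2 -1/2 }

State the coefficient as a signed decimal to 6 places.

+√(1/42) ≈ +0.154303

√[5·2!3!1!/7! · 4!1!1!2!3!1!] = √(24/7)
  +(−1)^0/∏(0,2,1,1,2,0)! = 1/4  (running 1/4)
  +(−1)^1/∏(1,1,0,0,3,1)! = -1/6  (running 1/12)
⟨..|..⟩ = √(24/7)·(1/12) = +0.154303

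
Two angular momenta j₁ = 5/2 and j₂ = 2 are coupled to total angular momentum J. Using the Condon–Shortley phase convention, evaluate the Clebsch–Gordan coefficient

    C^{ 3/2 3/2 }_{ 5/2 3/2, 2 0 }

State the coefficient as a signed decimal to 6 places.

triangle: 3!·2!·1!/7! = 12/5040
(j±m)!: 4!·1!·2!·2!·3!·0! = 576
prefactor² = (2J+1)·Δ·N² = 192/35
  k=1: −1/(1!·2!·0!·1!·2!·0!) = -1/4
Σ = -1/4  ⇒  CG² = 192/35·(-1/4)² = 12/35
CG = −√(12/35) = -0.585540

−√(12/35) = -0.585540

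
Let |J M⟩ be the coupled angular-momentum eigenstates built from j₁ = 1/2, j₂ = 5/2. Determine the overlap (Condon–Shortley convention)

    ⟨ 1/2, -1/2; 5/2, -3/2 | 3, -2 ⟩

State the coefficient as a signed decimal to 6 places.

+√(5/6) = +0.912871

triangle: 0!*1!*5!/7! = 120/5040
(j±m)!: 0!*1!*1!*4!*1!*5! = 2880
prefactor² = (2J+1)*Δ*N² = 480
  k=0: +1/(0!*0!*1!*1!*0!*4!) = 1/24
Σ = 1/24  ⇒  CG² = 480*1/24² = 5/6
CG = +√(5/6) = +0.912871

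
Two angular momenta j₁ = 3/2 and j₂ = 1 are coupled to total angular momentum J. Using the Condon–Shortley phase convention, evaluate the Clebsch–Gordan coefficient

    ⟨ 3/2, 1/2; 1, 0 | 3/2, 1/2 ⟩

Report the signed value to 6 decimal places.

+√(1/15) ≈ +0.258199

triangle: 1!×2!×1!/5! = 2/120
(j±m)!: 2!×1!×1!×1!×2!×1! = 4
prefactor² = (2J+1)×Δ×N² = 4/15
  k=0: +1/(0!×1!×1!×1!×1!×0!) = 1
  k=1: −1/(1!×0!×0!×0!×2!×1!) = -1/2
Σ = 1/2  ⇒  CG² = 4/15×1/2² = 1/15
CG = +√(1/15) = +0.258199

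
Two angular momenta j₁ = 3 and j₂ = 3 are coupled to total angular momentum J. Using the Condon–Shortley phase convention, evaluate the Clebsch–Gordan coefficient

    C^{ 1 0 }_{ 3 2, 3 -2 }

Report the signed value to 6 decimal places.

triangle: 5!×1!×1!/8! = 120/40320
(j±m)!: 5!×1!×1!×5!×1!×1! = 14400
prefactor² = (2J+1)×Δ×N² = 900/7
  k=0: +1/(0!×5!×1!×1!×0!×0!) = 1/120
  k=1: −1/(1!×4!×0!×0!×1!×1!) = -1/24
Σ = -1/30  ⇒  CG² = 900/7×(-1/30)² = 1/7
CG = −√(1/7) = -0.377964

−√(1/7) ≈ -0.377964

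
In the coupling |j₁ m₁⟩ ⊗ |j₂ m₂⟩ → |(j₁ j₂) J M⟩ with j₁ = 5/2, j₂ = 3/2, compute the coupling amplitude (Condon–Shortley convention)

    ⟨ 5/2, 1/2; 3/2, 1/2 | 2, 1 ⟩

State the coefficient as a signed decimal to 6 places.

−√(25/84) = -0.545545

triangle: 2!·3!·1!/7! = 12/5040
(j±m)!: 3!·2!·2!·1!·3!·1! = 144
prefactor² = (2J+1)·Δ·N² = 12/7
  k=1: −1/(1!·1!·1!·1!·2!·0!) = -1/2
  k=2: +1/(2!·0!·0!·0!·3!·1!) = 1/12
Σ = -5/12  ⇒  CG² = 12/7·(-5/12)² = 25/84
CG = −√(25/84) = -0.545545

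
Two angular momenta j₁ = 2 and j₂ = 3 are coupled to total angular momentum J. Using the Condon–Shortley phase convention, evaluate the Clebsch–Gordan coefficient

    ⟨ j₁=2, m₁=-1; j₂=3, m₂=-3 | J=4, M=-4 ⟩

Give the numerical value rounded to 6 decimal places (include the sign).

√[9·1!3!5!/10! · 1!3!0!6!0!8!] = √(311040)
  +(−1)^0/∏(0,1,3,0,0,5)! = 1/720  (running 1/720)
⟨..|..⟩ = √(311040)·(1/720) = +0.774597

+√(3/5) ≈ +0.774597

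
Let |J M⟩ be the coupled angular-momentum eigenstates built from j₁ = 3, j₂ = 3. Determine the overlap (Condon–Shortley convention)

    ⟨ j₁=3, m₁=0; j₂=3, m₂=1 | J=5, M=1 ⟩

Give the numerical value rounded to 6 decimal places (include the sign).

−√(5/42) ≈ -0.345033

√[11·1!5!5!/12! · 3!3!4!2!6!4!] = √(69120/7)
  +(−1)^0/∏(0,1,3,4,2,1)! = 1/288  (running 1/288)
  +(−1)^1/∏(1,0,2,3,3,2)! = -1/144  (running -1/288)
⟨..|..⟩ = √(69120/7)·(-1/288) = -0.345033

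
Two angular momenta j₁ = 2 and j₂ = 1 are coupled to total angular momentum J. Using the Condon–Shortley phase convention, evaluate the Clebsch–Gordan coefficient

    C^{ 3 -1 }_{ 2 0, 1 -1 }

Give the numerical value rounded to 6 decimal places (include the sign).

+√(2/5) = +0.632456

j₁+j₂−J=0  J+j₁−j₂=4  J−j₁+j₂=2  j₁+j₂+J+1=7
(j₁±m₁, j₂±m₂, J±M) = (2,2,0,2,2,4)
P² = 128/5
sum k=0..0:
  [0] +1/8 = 1/8
S = 1/8
C² = P²·S² = 2/5 ; C = +0.632456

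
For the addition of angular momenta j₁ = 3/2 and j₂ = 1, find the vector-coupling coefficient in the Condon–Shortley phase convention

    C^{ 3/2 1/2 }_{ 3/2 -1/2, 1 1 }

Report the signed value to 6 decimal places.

j₁+j₂−J=1  J+j₁−j₂=2  J−j₁+j₂=1  j₁+j₂+J+1=5
(j₁±m₁, j₂±m₂, J±M) = (1,2,2,0,2,1)
P² = 8/15
sum k=1..1:
  [1] −1/1 = -1
S = -1
C² = P²·S² = 8/15 ; C = -0.730297

−√(8/15) = -0.730297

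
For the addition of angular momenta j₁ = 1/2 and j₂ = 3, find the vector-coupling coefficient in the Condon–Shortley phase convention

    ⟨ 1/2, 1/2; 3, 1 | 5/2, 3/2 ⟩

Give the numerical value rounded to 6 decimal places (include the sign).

+0.534522  (= +√(2/7))

√[6·1!0!5!/7! · 1!0!4!2!4!1!] = √(1152/7)
  +(−1)^0/∏(0,1,0,4,0,1)! = 1/24  (running 1/24)
⟨..|..⟩ = √(1152/7)·(1/24) = +0.534522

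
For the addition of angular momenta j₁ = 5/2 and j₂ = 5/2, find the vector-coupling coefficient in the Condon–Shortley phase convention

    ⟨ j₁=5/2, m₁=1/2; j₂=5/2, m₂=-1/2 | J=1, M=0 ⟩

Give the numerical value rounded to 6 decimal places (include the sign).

+√(1/70) ≈ +0.119523

triangle: 4!·1!·1!/7! = 24/5040
(j±m)!: 3!·2!·2!·3!·1!·1! = 144
prefactor² = (2J+1)·Δ·N² = 72/35
  k=1: −1/(1!·3!·1!·1!·0!·0!) = -1/6
  k=2: +1/(2!·2!·0!·0!·1!·1!) = 1/4
Σ = 1/12  ⇒  CG² = 72/35·1/12² = 1/70
CG = +√(1/70) = +0.119523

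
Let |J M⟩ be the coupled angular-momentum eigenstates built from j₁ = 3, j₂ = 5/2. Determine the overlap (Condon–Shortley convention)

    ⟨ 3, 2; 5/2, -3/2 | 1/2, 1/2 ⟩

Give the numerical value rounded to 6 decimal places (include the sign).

-0.487950  (= −√(5/21))

j₁+j₂−J=5  J+j₁−j₂=1  J−j₁+j₂=0  j₁+j₂+J+1=7
(j₁±m₁, j₂±m₂, J±M) = (5,1,1,4,1,0)
P² = 960/7
sum k=1..1:
  [1] −1/24 = -1/24
S = -1/24
C² = P²·S² = 5/21 ; C = -0.487950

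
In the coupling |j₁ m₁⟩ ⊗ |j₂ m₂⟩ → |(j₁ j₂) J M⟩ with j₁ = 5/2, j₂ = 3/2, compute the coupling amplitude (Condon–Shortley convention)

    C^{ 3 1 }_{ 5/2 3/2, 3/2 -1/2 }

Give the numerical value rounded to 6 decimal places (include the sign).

+0.639010

triangle: 1!*4!*2!/8! = 48/40320
(j±m)!: 4!*1!*1!*2!*4!*2! = 2304
prefactor² = (2J+1)*Δ*N² = 96/5
  k=0: +1/(0!*1!*1!*1!*3!*1!) = 1/6
  k=1: −1/(1!*0!*0!*0!*4!*2!) = -1/48
Σ = 7/48  ⇒  CG² = 96/5*7/48² = 49/120
CG = +√(49/120) = +0.639010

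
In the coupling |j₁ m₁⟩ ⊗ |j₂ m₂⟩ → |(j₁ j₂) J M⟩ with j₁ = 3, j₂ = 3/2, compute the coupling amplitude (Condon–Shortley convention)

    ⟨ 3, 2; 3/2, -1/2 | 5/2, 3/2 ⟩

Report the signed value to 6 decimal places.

triangle: 2!·4!·1!/8! = 48/40320
(j±m)!: 5!·1!·1!·2!·4!·1! = 5760
prefactor² = (2J+1)·Δ·N² = 288/7
  k=0: +1/(0!·2!·1!·1!·3!·0!) = 1/12
  k=1: −1/(1!·1!·0!·0!·4!·1!) = -1/24
Σ = 1/24  ⇒  CG² = 288/7·1/24² = 1/14
CG = +√(1/14) = +0.267261

+√(1/14) = +0.267261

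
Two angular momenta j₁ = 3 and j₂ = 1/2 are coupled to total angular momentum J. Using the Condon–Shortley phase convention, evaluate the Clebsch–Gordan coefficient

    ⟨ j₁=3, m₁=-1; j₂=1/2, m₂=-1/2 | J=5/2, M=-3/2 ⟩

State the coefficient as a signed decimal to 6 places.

+√(2/7) ≈ +0.534522

√[6·1!5!0!/7! · 2!4!0!1!1!4!] = √(1152/7)
  +(−1)^0/∏(0,1,4,0,1,0)! = 1/24  (running 1/24)
⟨..|..⟩ = √(1152/7)·(1/24) = +0.534522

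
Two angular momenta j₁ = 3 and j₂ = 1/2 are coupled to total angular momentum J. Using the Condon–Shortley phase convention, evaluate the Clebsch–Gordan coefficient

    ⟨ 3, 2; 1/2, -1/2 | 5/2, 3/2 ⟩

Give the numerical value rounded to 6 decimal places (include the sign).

j₁+j₂−J=1  J+j₁−j₂=5  J−j₁+j₂=0  j₁+j₂+J+1=7
(j₁±m₁, j₂±m₂, J±M) = (5,1,0,1,4,1)
P² = 2880/7
sum k=0..0:
  [0] +1/24 = 1/24
S = 1/24
C² = P²·S² = 5/7 ; C = +0.845154

+√(5/7) = +0.845154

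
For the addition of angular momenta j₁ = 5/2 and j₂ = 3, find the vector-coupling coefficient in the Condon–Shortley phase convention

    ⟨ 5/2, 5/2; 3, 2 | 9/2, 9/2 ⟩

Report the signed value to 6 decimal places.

+√(5/11) ≈ +0.674200

√[10·1!4!5!/11! · 5!0!5!1!9!0!] = √(41472000/11)
  +(−1)^0/∏(0,1,0,5,4,0)! = 1/2880  (running 1/2880)
⟨..|..⟩ = √(41472000/11)·(1/2880) = +0.674200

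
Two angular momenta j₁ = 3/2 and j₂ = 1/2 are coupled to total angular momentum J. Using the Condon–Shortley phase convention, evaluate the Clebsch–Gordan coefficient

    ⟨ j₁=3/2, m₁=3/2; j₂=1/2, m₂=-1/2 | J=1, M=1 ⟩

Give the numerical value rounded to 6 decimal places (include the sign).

+√(3/4) ≈ +0.866025

triangle: 1!*2!*0!/4! = 2/24
(j±m)!: 3!*0!*0!*1!*2!*0! = 12
prefactor² = (2J+1)*Δ*N² = 3
  k=0: +1/(0!*1!*0!*0!*2!*0!) = 1/2
Σ = 1/2  ⇒  CG² = 3*1/2² = 3/4
CG = +√(3/4) = +0.866025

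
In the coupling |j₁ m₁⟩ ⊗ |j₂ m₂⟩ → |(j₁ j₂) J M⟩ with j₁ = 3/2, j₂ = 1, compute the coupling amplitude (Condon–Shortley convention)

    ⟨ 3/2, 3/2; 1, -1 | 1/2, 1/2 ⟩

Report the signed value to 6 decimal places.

+0.707107  (= +√(1/2))

triangle: 2!*1!*0!/4! = 2/24
(j±m)!: 3!*0!*0!*2!*1!*0! = 12
prefactor² = (2J+1)*Δ*N² = 2
  k=0: +1/(0!*2!*0!*0!*1!*0!) = 1/2
Σ = 1/2  ⇒  CG² = 2*1/2² = 1/2
CG = +√(1/2) = +0.707107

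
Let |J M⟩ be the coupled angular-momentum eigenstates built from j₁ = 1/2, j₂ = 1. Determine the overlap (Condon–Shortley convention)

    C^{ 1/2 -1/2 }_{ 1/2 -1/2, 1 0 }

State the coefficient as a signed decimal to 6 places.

-0.577350

√[2·1!0!1!/3! · 0!1!1!1!0!1!] = √(1/3)
  +(−1)^1/∏(1,0,0,0,0,1)! = -1  (running -1)
⟨..|..⟩ = √(1/3)·(-1) = -0.577350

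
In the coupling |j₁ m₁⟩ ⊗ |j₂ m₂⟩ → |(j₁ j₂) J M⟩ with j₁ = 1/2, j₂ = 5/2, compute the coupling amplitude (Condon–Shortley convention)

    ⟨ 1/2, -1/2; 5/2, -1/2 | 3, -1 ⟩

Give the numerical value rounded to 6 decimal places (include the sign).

+√(2/3) = +0.816497

j₁+j₂−J=0  J+j₁−j₂=1  J−j₁+j₂=5  j₁+j₂+J+1=7
(j₁±m₁, j₂±m₂, J±M) = (0,1,2,3,2,4)
P² = 96
sum k=0..0:
  [0] +1/12 = 1/12
S = 1/12
C² = P²·S² = 2/3 ; C = +0.816497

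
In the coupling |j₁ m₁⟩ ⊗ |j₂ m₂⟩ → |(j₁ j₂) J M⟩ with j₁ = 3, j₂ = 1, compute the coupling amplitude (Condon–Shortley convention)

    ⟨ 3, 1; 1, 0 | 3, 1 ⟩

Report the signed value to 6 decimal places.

j₁+j₂−J=1  J+j₁−j₂=5  J−j₁+j₂=1  j₁+j₂+J+1=8
(j₁±m₁, j₂±m₂, J±M) = (4,2,1,1,4,2)
P² = 48
sum k=0..1:
  [0] +1/12 = 1/12
  [1] −1/24 = -1/24
S = 1/24
C² = P²·S² = 1/12 ; C = +0.288675

+0.288675  (= +√(1/12))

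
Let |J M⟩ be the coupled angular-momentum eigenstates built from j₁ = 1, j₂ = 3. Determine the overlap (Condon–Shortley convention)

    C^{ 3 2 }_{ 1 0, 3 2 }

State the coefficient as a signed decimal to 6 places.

j₁+j₂−J=1  J+j₁−j₂=1  J−j₁+j₂=5  j₁+j₂+J+1=8
(j₁±m₁, j₂±m₂, J±M) = (1,1,5,1,5,1)
P² = 300
sum k=0..1:
  [0] +1/120 = 1/120
  [1] −1/24 = -1/24
S = -1/30
C² = P²·S² = 1/3 ; C = -0.577350

−√(1/3) ≈ -0.577350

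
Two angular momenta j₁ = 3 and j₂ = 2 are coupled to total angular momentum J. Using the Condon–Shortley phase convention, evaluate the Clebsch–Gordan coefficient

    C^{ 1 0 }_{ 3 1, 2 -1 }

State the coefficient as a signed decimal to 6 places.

triangle: 4!*2!*0!/7! = 48/5040
(j±m)!: 4!*2!*1!*3!*1!*1! = 288
prefactor² = (2J+1)*Δ*N² = 288/35
  k=1: −1/(1!*3!*1!*0!*1!*0!) = -1/6
Σ = -1/6  ⇒  CG² = 288/35*(-1/6)² = 8/35
CG = −√(8/35) = -0.478091

−√(8/35) = -0.478091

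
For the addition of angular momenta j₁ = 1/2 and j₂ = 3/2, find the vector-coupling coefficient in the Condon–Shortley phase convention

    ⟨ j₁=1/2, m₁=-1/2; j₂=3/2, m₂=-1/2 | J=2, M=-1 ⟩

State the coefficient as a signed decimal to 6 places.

+√(3/4) = +0.866025

j₁+j₂−J=0  J+j₁−j₂=1  J−j₁+j₂=3  j₁+j₂+J+1=5
(j₁±m₁, j₂±m₂, J±M) = (0,1,1,2,1,3)
P² = 3
sum k=0..0:
  [0] +1/2 = 1/2
S = 1/2
C² = P²·S² = 3/4 ; C = +0.866025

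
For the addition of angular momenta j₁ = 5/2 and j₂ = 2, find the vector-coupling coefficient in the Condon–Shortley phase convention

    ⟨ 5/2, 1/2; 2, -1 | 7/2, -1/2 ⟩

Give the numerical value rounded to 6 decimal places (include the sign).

j₁+j₂−J=1  J+j₁−j₂=4  J−j₁+j₂=3  j₁+j₂+J+1=9
(j₁±m₁, j₂±m₂, J±M) = (3,2,1,3,3,4)
P² = 1152/35
sum k=0..1:
  [0] +1/8 = 1/8
  [1] −1/36 = -1/36
S = 7/72
C² = P²·S² = 14/45 ; C = +0.557773

+0.557773  (= +√(14/45))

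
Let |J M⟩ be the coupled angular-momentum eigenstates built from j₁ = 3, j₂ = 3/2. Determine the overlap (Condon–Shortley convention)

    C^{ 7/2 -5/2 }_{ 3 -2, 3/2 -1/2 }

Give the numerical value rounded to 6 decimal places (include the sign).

j₁+j₂−J=1  J+j₁−j₂=5  J−j₁+j₂=2  j₁+j₂+J+1=9
(j₁±m₁, j₂±m₂, J±M) = (1,5,1,2,1,6)
P² = 6400/7
sum k=0..1:
  [0] +1/120 = 1/120
  [1] −1/48 = -1/48
S = -1/80
C² = P²·S² = 1/7 ; C = -0.377964

−√(1/7) = -0.377964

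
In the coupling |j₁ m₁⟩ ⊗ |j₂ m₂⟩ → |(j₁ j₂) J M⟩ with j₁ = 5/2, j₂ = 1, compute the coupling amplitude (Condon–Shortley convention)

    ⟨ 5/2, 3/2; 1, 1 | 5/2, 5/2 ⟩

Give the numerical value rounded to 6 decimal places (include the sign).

triangle: 1!*4!*1!/7! = 24/5040
(j±m)!: 4!*1!*2!*0!*5!*0! = 5760
prefactor² = (2J+1)*Δ*N² = 1152/7
  k=1: −1/(1!*0!*0!*1!*4!*0!) = -1/24
Σ = -1/24  ⇒  CG² = 1152/7*(-1/24)² = 2/7
CG = −√(2/7) = -0.534522

−√(2/7) ≈ -0.534522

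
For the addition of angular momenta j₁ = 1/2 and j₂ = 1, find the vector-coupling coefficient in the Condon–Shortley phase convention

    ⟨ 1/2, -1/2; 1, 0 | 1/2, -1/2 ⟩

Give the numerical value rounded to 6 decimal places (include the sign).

triangle: 1!·0!·1!/3! = 1/6
(j±m)!: 0!·1!·1!·1!·0!·1! = 1
prefactor² = (2J+1)·Δ·N² = 1/3
  k=1: −1/(1!·0!·0!·0!·0!·1!) = -1
Σ = -1  ⇒  CG² = 1/3·(-1)² = 1/3
CG = −√(1/3) = -0.577350

−√(1/3) ≈ -0.577350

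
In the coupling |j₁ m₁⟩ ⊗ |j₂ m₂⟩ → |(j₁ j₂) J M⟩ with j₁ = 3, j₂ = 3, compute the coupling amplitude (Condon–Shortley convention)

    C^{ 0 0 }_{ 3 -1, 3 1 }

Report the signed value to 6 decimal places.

j₁+j₂−J=6  J+j₁−j₂=0  J−j₁+j₂=0  j₁+j₂+J+1=7
(j₁±m₁, j₂±m₂, J±M) = (2,4,4,2,0,0)
P² = 2304/7
sum k=4..4:
  [4] +1/48 = 1/48
S = 1/48
C² = P²·S² = 1/7 ; C = +0.377964

+√(1/7) ≈ +0.377964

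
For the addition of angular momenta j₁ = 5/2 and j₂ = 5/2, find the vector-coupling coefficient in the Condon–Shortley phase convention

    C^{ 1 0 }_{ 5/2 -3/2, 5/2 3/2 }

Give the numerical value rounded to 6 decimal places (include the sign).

triangle: 4!*1!*1!/7! = 24/5040
(j±m)!: 1!*4!*4!*1!*1!*1! = 576
prefactor² = (2J+1)*Δ*N² = 288/35
  k=3: −1/(3!*1!*1!*1!*0!*0!) = -1/6
  k=4: +1/(4!*0!*0!*0!*1!*1!) = 1/24
Σ = -1/8  ⇒  CG² = 288/35*(-1/8)² = 9/70
CG = −√(9/70) = -0.358569

−√(9/70) = -0.358569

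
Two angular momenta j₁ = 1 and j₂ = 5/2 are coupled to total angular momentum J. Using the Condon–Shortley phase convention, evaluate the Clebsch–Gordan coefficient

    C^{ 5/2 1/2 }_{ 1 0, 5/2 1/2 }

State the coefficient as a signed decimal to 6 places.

-0.169031  (= −√(1/35))

√[6·1!1!4!/7! · 1!1!3!2!3!2!] = √(144/35)
  +(−1)^0/∏(0,1,1,3,0,1)! = 1/6  (running 1/6)
  +(−1)^1/∏(1,0,0,2,1,2)! = -1/4  (running -1/12)
⟨..|..⟩ = √(144/35)·(-1/12) = -0.169031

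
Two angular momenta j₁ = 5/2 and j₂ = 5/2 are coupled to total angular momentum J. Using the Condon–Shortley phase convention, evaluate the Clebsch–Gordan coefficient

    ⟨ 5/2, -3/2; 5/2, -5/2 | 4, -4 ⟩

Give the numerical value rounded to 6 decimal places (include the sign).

+√(1/2) ≈ +0.707107

triangle: 1!*4!*4!/10! = 576/3628800
(j±m)!: 1!*4!*0!*5!*0!*8! = 116121600
prefactor² = (2J+1)*Δ*N² = 165888
  k=0: +1/(0!*1!*4!*0!*0!*4!) = 1/576
Σ = 1/576  ⇒  CG² = 165888*1/576² = 1/2
CG = +√(1/2) = +0.707107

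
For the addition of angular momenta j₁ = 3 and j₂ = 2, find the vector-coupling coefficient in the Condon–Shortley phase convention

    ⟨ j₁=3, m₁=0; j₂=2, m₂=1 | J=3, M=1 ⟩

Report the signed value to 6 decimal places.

−√(1/30) = -0.182574

j₁+j₂−J=2  J+j₁−j₂=4  J−j₁+j₂=2  j₁+j₂+J+1=9
(j₁±m₁, j₂±m₂, J±M) = (3,3,3,1,4,2)
P² = 96/5
sum k=1..2:
  [1] −1/8 = -1/8
  [2] +1/12 = 1/12
S = -1/24
C² = P²·S² = 1/30 ; C = -0.182574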